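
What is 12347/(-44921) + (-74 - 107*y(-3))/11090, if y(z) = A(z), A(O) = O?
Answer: -125832743/498173890 ≈ -0.25259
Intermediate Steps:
y(z) = z
12347/(-44921) + (-74 - 107*y(-3))/11090 = 12347/(-44921) + (-74 - 107*(-3))/11090 = 12347*(-1/44921) + (-74 + 321)*(1/11090) = -12347/44921 + 247*(1/11090) = -12347/44921 + 247/11090 = -125832743/498173890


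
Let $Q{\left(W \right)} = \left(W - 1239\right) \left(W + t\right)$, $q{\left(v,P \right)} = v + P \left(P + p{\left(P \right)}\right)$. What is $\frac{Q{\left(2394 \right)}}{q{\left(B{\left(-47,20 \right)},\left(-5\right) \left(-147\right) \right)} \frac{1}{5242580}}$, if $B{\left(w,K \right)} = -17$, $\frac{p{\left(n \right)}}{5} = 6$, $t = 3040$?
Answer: $\frac{16451923788300}{281129} \approx 5.8521 \cdot 10^{7}$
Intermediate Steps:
$p{\left(n \right)} = 30$ ($p{\left(n \right)} = 5 \cdot 6 = 30$)
$q{\left(v,P \right)} = v + P \left(30 + P\right)$ ($q{\left(v,P \right)} = v + P \left(P + 30\right) = v + P \left(30 + P\right)$)
$Q{\left(W \right)} = \left(-1239 + W\right) \left(3040 + W\right)$ ($Q{\left(W \right)} = \left(W - 1239\right) \left(W + 3040\right) = \left(-1239 + W\right) \left(3040 + W\right)$)
$\frac{Q{\left(2394 \right)}}{q{\left(B{\left(-47,20 \right)},\left(-5\right) \left(-147\right) \right)} \frac{1}{5242580}} = \frac{-3766560 + 2394^{2} + 1801 \cdot 2394}{\left(-17 + \left(\left(-5\right) \left(-147\right)\right)^{2} + 30 \left(\left(-5\right) \left(-147\right)\right)\right) \frac{1}{5242580}} = \frac{-3766560 + 5731236 + 4311594}{\left(-17 + 735^{2} + 30 \cdot 735\right) \frac{1}{5242580}} = \frac{6276270}{\left(-17 + 540225 + 22050\right) \frac{1}{5242580}} = \frac{6276270}{562258 \cdot \frac{1}{5242580}} = \frac{6276270}{\frac{281129}{2621290}} = 6276270 \cdot \frac{2621290}{281129} = \frac{16451923788300}{281129}$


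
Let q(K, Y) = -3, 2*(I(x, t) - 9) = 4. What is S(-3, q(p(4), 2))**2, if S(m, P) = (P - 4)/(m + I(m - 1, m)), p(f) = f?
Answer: 49/64 ≈ 0.76563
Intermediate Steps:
I(x, t) = 11 (I(x, t) = 9 + (1/2)*4 = 9 + 2 = 11)
S(m, P) = (-4 + P)/(11 + m) (S(m, P) = (P - 4)/(m + 11) = (-4 + P)/(11 + m))
S(-3, q(p(4), 2))**2 = ((-4 - 3)/(11 - 3))**2 = (-7/8)**2 = 49/64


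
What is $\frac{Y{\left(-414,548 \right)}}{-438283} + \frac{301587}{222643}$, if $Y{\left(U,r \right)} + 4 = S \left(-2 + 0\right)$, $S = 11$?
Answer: $\frac{132186243839}{97580641969} \approx 1.3546$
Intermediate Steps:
$Y{\left(U,r \right)} = -26$ ($Y{\left(U,r \right)} = -4 + 11 \left(-2 + 0\right) = -4 + 11 \left(-2\right) = -4 - 22 = -26$)
$\frac{Y{\left(-414,548 \right)}}{-438283} + \frac{301587}{222643} = - \frac{26}{-438283} + \frac{301587}{222643} = \left(-26\right) \left(- \frac{1}{438283}\right) + 301587 \cdot \frac{1}{222643} = \frac{26}{438283} + \frac{301587}{222643} = \frac{132186243839}{97580641969}$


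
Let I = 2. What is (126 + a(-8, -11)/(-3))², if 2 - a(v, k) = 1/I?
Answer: 63001/4 ≈ 15750.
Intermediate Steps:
a(v, k) = 3/2 (a(v, k) = 2 - 1/2 = 2 - 1*½ = 2 - ½ = 3/2)
(126 + a(-8, -11)/(-3))² = (126 + (3/2)/(-3))² = (126 + (3/2)*(-⅓))² = (126 - ½)² = (251/2)² = 63001/4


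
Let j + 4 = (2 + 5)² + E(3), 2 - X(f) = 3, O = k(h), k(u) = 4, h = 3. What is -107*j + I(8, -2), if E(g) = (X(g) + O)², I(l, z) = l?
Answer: -5770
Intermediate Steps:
O = 4
X(f) = -1 (X(f) = 2 - 1*3 = 2 - 3 = -1)
E(g) = 9 (E(g) = (-1 + 4)² = 3² = 9)
j = 54 (j = -4 + ((2 + 5)² + 9) = -4 + (7² + 9) = -4 + (49 + 9) = -4 + 58 = 54)
-107*j + I(8, -2) = -107*54 + 8 = -5778 + 8 = -5770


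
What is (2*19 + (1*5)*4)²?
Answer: 3364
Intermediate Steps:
(2*19 + (1*5)*4)² = (38 + 5*4)² = (38 + 20)² = 58² = 3364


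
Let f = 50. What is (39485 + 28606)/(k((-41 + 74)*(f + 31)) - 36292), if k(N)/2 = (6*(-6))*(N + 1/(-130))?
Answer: -4425915/14868584 ≈ -0.29767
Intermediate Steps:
k(N) = 36/65 - 72*N (k(N) = 2*((6*(-6))*(N + 1/(-130))) = 2*(-36*(N - 1/130)) = 2*(-36*(-1/130 + N)) = 2*(18/65 - 36*N) = 36/65 - 72*N)
(39485 + 28606)/(k((-41 + 74)*(f + 31)) - 36292) = (39485 + 28606)/((36/65 - 72*(-41 + 74)*(50 + 31)) - 36292) = 68091/((36/65 - 2376*81) - 36292) = 68091/((36/65 - 72*2673) - 36292) = 68091/((36/65 - 192456) - 36292) = 68091/(-12509604/65 - 36292) = 68091/(-14868584/65) = 68091*(-65/14868584) = -4425915/14868584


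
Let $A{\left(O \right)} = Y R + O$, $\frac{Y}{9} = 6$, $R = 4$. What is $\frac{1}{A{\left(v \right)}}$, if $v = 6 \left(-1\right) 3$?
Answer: $\frac{1}{198} \approx 0.0050505$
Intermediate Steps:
$Y = 54$ ($Y = 9 \cdot 6 = 54$)
$v = -18$ ($v = \left(-6\right) 3 = -18$)
$A{\left(O \right)} = 216 + O$ ($A{\left(O \right)} = 54 \cdot 4 + O = 216 + O$)
$\frac{1}{A{\left(v \right)}} = \frac{1}{216 - 18} = \frac{1}{198}$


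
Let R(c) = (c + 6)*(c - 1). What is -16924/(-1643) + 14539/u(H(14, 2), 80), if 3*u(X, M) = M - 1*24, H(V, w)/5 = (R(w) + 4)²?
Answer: 10372925/13144 ≈ 789.18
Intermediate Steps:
R(c) = (-1 + c)*(6 + c) (R(c) = (6 + c)*(-1 + c) = (-1 + c)*(6 + c))
H(V, w) = 5*(-2 + w² + 5*w)² (H(V, w) = 5*((-6 + w² + 5*w) + 4)² = 5*(-2 + w² + 5*w)²)
u(X, M) = -8 + M/3 (u(X, M) = (M - 1*24)/3 = (M - 24)/3 = (-24 + M)/3 = -8 + M/3)
-16924/(-1643) + 14539/u(H(14, 2), 80) = -16924/(-1643) + 14539/(-8 + (⅓)*80) = -16924*(-1/1643) + 14539/(-8 + 80/3) = 16924/1643 + 14539/(56/3) = 16924/1643 + 14539*(3/56) = 16924/1643 + 6231/8 = 10372925/13144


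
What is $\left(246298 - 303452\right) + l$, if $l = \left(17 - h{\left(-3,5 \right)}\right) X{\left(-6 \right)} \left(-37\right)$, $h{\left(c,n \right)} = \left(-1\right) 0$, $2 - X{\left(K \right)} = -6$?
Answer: $-62186$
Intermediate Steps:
$X{\left(K \right)} = 8$ ($X{\left(K \right)} = 2 - -6 = 2 + 6 = 8$)
$h{\left(c,n \right)} = 0$
$l = -5032$ ($l = \left(17 - 0\right) 8 \left(-37\right) = \left(17 + 0\right) 8 \left(-37\right) = 17 \cdot 8 \left(-37\right) = 136 \left(-37\right) = -5032$)
$\left(246298 - 303452\right) + l = \left(246298 - 303452\right) - 5032 = -57154 - 5032 = -62186$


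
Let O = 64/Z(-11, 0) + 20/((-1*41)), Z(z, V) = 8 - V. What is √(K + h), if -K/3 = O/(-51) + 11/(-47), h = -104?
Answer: I*√110380107381/32759 ≈ 10.142*I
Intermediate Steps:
O = 308/41 (O = 64/(8 - 1*0) + 20/((-1*41)) = 64/(8 + 0) + 20/(-41) = 64/8 + 20*(-1/41) = 64*(⅛) - 20/41 = 8 - 20/41 = 308/41 ≈ 7.5122)
K = 37477/32759 (K = -3*((308/41)/(-51) + 11/(-47)) = -3*((308/41)*(-1/51) + 11*(-1/47)) = -3*(-308/2091 - 11/47) = -3*(-37477/98277) = 37477/32759 ≈ 1.1440)
√(K + h) = √(37477/32759 - 104) = √(-3369459/32759) = I*√110380107381/32759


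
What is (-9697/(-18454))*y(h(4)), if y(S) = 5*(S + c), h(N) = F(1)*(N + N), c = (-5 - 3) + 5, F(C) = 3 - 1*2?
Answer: 242425/18454 ≈ 13.137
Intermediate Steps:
F(C) = 1 (F(C) = 3 - 2 = 1)
c = -3 (c = -8 + 5 = -3)
h(N) = 2*N (h(N) = 1*(N + N) = 1*(2*N) = 2*N)
y(S) = -15 + 5*S (y(S) = 5*(S - 3) = 5*(-3 + S) = -15 + 5*S)
(-9697/(-18454))*y(h(4)) = (-9697/(-18454))*(-15 + 5*(2*4)) = (-9697*(-1/18454))*(-15 + 5*8) = 9697*(-15 + 40)/18454 = (9697/18454)*25 = 242425/18454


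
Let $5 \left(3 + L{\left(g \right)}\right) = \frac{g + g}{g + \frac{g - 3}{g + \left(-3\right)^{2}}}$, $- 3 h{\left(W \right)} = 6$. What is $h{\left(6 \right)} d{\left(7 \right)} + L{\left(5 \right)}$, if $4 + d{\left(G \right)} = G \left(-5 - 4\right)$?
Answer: $\frac{2365}{18} \approx 131.39$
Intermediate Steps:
$h{\left(W \right)} = -2$ ($h{\left(W \right)} = \left(- \frac{1}{3}\right) 6 = -2$)
$d{\left(G \right)} = -4 - 9 G$ ($d{\left(G \right)} = -4 + G \left(-5 - 4\right) = -4 + G \left(-9\right) = -4 - 9 G$)
$L{\left(g \right)} = -3 + \frac{2 g}{5 \left(g + \frac{-3 + g}{9 + g}\right)}$ ($L{\left(g \right)} = -3 + \frac{\left(g + g\right) \frac{1}{g + \frac{g - 3}{g + \left(-3\right)^{2}}}}{5} = -3 + \frac{2 g \frac{1}{g + \frac{-3 + g}{g + 9}}}{5} = -3 + \frac{2 g \frac{1}{g + \frac{-3 + g}{9 + g}}}{5} = -3 + \frac{2 g}{5 \left(g + \frac{-3 + g}{9 + g}\right)}$)
$h{\left(6 \right)} d{\left(7 \right)} + L{\left(5 \right)} = - 2 \left(-4 - 63\right) + \frac{45 - 660 - 13 \cdot 5^{2}}{5 \left(-3 + 5^{2} + 10 \cdot 5\right)} = - 2 \left(-4 - 63\right) + \frac{45 - 660 - 325}{5 \left(-3 + 25 + 50\right)} = \left(-2\right) \left(-67\right) + \frac{45 - 660 - 325}{5 \cdot 72} = 134 + \frac{1}{5} \cdot \frac{1}{72} \left(-940\right) = 134 - \frac{47}{18} = \frac{2365}{18}$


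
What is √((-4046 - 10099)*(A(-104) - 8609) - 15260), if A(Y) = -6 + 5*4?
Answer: √121561015 ≈ 11025.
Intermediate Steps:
A(Y) = 14 (A(Y) = -6 + 20 = 14)
√((-4046 - 10099)*(A(-104) - 8609) - 15260) = √((-4046 - 10099)*(14 - 8609) - 15260) = √(-14145*(-8595) - 15260) = √(121576275 - 15260) = √121561015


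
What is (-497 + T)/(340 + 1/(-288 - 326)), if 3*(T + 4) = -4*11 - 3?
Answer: -951700/626277 ≈ -1.5196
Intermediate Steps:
T = -59/3 (T = -4 + (-4*11 - 3)/3 = -4 + (-44 - 3)/3 = -4 + (⅓)*(-47) = -4 - 47/3 = -59/3 ≈ -19.667)
(-497 + T)/(340 + 1/(-288 - 326)) = (-497 - 59/3)/(340 + 1/(-288 - 326)) = -1550/(3*(340 + 1/(-614))) = -1550/(3*(340 - 1/614)) = -1550/(3*208759/614) = -1550/3*614/208759 = -951700/626277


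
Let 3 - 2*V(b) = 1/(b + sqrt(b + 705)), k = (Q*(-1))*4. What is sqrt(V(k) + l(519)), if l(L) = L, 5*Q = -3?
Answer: sqrt(74922 + 18738*sqrt(1965))/(6*sqrt(4 + sqrt(1965))) ≈ 22.814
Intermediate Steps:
Q = -3/5 (Q = (1/5)*(-3) = -3/5 ≈ -0.60000)
k = 12/5 (k = -3/5*(-1)*4 = (3/5)*4 = 12/5 ≈ 2.4000)
V(b) = 3/2 - 1/(2*(b + sqrt(705 + b))) (V(b) = 3/2 - 1/(2*(b + sqrt(b + 705))) = 3/2 - 1/(2*(b + sqrt(705 + b))))
sqrt(V(k) + l(519)) = sqrt((-1 + 3*(12/5) + 3*sqrt(705 + 12/5))/(2*(12/5 + sqrt(705 + 12/5))) + 519) = sqrt((-1 + 36/5 + 3*sqrt(3537/5))/(2*(12/5 + sqrt(3537/5))) + 519) = sqrt((-1 + 36/5 + 3*(3*sqrt(1965)/5))/(2*(12/5 + 3*sqrt(1965)/5)) + 519) = sqrt((-1 + 36/5 + 9*sqrt(1965)/5)/(2*(12/5 + 3*sqrt(1965)/5)) + 519) = sqrt((31/5 + 9*sqrt(1965)/5)/(2*(12/5 + 3*sqrt(1965)/5)) + 519) = sqrt(519 + (31/5 + 9*sqrt(1965)/5)/(2*(12/5 + 3*sqrt(1965)/5)))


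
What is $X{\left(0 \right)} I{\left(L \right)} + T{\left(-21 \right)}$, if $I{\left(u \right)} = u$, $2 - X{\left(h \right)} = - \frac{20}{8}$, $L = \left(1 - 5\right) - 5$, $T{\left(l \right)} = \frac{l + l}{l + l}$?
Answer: $- \frac{79}{2} \approx -39.5$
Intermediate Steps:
$T{\left(l \right)} = 1$ ($T{\left(l \right)} = \frac{2 l}{2 l} = 2 l \frac{1}{2 l} = 1$)
$L = -9$ ($L = -4 - 5 = -9$)
$X{\left(h \right)} = \frac{9}{2}$ ($X{\left(h \right)} = 2 - - \frac{20}{8} = 2 - \left(-20\right) \frac{1}{8} = 2 - - \frac{5}{2} = 2 + \frac{5}{2} = \frac{9}{2}$)
$X{\left(0 \right)} I{\left(L \right)} + T{\left(-21 \right)} = \frac{9}{2} \left(-9\right) + 1 = - \frac{81}{2} + 1 = - \frac{79}{2}$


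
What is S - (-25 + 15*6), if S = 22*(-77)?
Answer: -1759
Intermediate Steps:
S = -1694
S - (-25 + 15*6) = -1694 - (-25 + 15*6) = -1694 - (-25 + 90) = -1694 - 1*65 = -1694 - 65 = -1759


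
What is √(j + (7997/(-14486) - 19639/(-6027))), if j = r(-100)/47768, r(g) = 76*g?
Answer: √171523003581585870/259487718 ≈ 1.5960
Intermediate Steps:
j = -950/5971 (j = (76*(-100))/47768 = -7600*1/47768 = -950/5971 ≈ -0.15910)
√(j + (7997/(-14486) - 19639/(-6027))) = √(-950/5971 + (7997/(-14486) - 19639/(-6027))) = √(-950/5971 + (7997*(-1/14486) - 19639*(-1/6027))) = √(-950/5971 + (-7997/14486 + 479/147)) = √(-950/5971 + 5763235/2129442) = √(4627043755/1816414026) = √171523003581585870/259487718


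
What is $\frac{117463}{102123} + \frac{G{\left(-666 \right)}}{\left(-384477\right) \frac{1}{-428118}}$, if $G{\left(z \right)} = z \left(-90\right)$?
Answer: $\frac{873554530330337}{13087981557} \approx 66745.0$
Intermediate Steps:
$G{\left(z \right)} = - 90 z$
$\frac{117463}{102123} + \frac{G{\left(-666 \right)}}{\left(-384477\right) \frac{1}{-428118}} = \frac{117463}{102123} + \frac{\left(-90\right) \left(-666\right)}{\left(-384477\right) \frac{1}{-428118}} = 117463 \cdot \frac{1}{102123} + \frac{59940}{\left(-384477\right) \left(- \frac{1}{428118}\right)} = \frac{117463}{102123} + \frac{59940}{\frac{128159}{142706}} = \frac{117463}{102123} + 59940 \cdot \frac{142706}{128159} = \frac{117463}{102123} + \frac{8553797640}{128159} = \frac{873554530330337}{13087981557}$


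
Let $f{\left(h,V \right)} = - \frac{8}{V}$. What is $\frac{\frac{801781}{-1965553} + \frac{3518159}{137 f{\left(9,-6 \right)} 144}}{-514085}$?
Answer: $- \frac{6894037929503}{26579174403587520} \approx -0.00025938$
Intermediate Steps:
$\frac{\frac{801781}{-1965553} + \frac{3518159}{137 f{\left(9,-6 \right)} 144}}{-514085} = \frac{\frac{801781}{-1965553} + \frac{3518159}{137 \left(- \frac{8}{-6}\right) 144}}{-514085} = \left(801781 \left(- \frac{1}{1965553}\right) + \frac{3518159}{137 \left(\left(-8\right) \left(- \frac{1}{6}\right)\right) 144}\right) \left(- \frac{1}{514085}\right) = \left(- \frac{801781}{1965553} + \frac{3518159}{137 \cdot \frac{4}{3} \cdot 144}\right) \left(- \frac{1}{514085}\right) = \left(- \frac{801781}{1965553} + \frac{3518159}{\frac{548}{3} \cdot 144}\right) \left(- \frac{1}{514085}\right) = \left(- \frac{801781}{1965553} + \frac{3518159}{26304}\right) \left(- \frac{1}{514085}\right) = \frac{6894037929503}{51701906112} \left(- \frac{1}{514085}\right) = - \frac{6894037929503}{26579174403587520}$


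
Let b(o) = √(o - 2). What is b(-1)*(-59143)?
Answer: -59143*I*√3 ≈ -1.0244e+5*I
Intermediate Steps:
b(o) = √(-2 + o)
b(-1)*(-59143) = √(-2 - 1)*(-59143) = √(-3)*(-59143) = (I*√3)*(-59143) = -59143*I*√3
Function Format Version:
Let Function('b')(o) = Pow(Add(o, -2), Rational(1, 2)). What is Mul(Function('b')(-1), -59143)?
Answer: Mul(-59143, I, Pow(3, Rational(1, 2))) ≈ Mul(-1.0244e+5, I)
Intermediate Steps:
Function('b')(o) = Pow(Add(-2, o), Rational(1, 2))
Mul(Function('b')(-1), -59143) = Mul(Pow(Add(-2, -1), Rational(1, 2)), -59143) = Mul(Pow(-3, Rational(1, 2)), -59143) = Mul(Mul(I, Pow(3, Rational(1, 2))), -59143) = Mul(-59143, I, Pow(3, Rational(1, 2)))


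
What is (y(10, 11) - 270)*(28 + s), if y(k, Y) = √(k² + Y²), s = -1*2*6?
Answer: -4320 + 16*√221 ≈ -4082.1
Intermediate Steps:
s = -12 (s = -2*6 = -12)
y(k, Y) = √(Y² + k²)
(y(10, 11) - 270)*(28 + s) = (√(11² + 10²) - 270)*(28 - 12) = (√(121 + 100) - 270)*16 = (√221 - 270)*16 = (-270 + √221)*16 = -4320 + 16*√221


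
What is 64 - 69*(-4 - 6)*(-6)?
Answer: -4076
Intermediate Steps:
64 - 69*(-4 - 6)*(-6) = 64 - (-690)*(-6) = 64 - 69*60 = 64 - 4140 = -4076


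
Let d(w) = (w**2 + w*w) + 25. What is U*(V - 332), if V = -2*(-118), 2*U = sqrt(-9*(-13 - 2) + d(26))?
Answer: -288*sqrt(42) ≈ -1866.5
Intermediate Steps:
d(w) = 25 + 2*w**2 (d(w) = (w**2 + w**2) + 25 = 2*w**2 + 25 = 25 + 2*w**2)
U = 3*sqrt(42) (U = sqrt(-9*(-13 - 2) + (25 + 2*26**2))/2 = sqrt(-9*(-15) + (25 + 2*676))/2 = sqrt(135 + (25 + 1352))/2 = sqrt(135 + 1377)/2 = sqrt(1512)/2 = (6*sqrt(42))/2 = 3*sqrt(42) ≈ 19.442)
V = 236
U*(V - 332) = (3*sqrt(42))*(236 - 332) = (3*sqrt(42))*(-96) = -288*sqrt(42)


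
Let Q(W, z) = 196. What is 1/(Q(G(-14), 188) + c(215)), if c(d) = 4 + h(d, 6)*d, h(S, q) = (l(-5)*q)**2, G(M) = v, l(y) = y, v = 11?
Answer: 1/193700 ≈ 5.1626e-6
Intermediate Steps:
G(M) = 11
h(S, q) = 25*q**2 (h(S, q) = (-5*q)**2 = 25*q**2)
c(d) = 4 + 900*d (c(d) = 4 + (25*6**2)*d = 4 + (25*36)*d = 4 + 900*d)
1/(Q(G(-14), 188) + c(215)) = 1/(196 + (4 + 900*215)) = 1/(196 + (4 + 193500)) = 1/(196 + 193504) = 1/193700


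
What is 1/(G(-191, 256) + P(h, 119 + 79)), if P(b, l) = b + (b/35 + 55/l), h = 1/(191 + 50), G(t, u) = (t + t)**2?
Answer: 151830/22155683743 ≈ 6.8529e-6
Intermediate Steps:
G(t, u) = 4*t**2 (G(t, u) = (2*t)**2 = 4*t**2)
h = 1/241 ≈ 0.0041494
P(b, l) = 55/l + 36*b/35 (P(b, l) = b + (b*(1/35) + 55/l) = b + (b/35 + 55/l) = b + (55/l + b/35) = 55/l + 36*b/35)
1/(G(-191, 256) + P(h, 119 + 79)) = 1/(4*(-191)**2 + (55/(119 + 79) + (36/35)*(1/241))) = 1/(4*36481 + (55/198 + 36/8435)) = 1/(145924 + (55*(1/198) + 36/8435)) = 1/(145924 + (5/18 + 36/8435)) = 1/(145924 + 42823/151830) = 1/(22155683743/151830) = 151830/22155683743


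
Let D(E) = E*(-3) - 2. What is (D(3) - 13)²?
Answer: 576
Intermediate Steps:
D(E) = -2 - 3*E (D(E) = -3*E - 2 = -2 - 3*E)
(D(3) - 13)² = ((-2 - 3*3) - 13)² = ((-2 - 9) - 13)² = (-11 - 13)² = (-24)² = 576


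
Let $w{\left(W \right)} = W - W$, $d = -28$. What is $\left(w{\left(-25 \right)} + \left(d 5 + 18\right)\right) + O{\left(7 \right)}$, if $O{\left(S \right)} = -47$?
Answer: $-169$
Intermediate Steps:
$w{\left(W \right)} = 0$
$\left(w{\left(-25 \right)} + \left(d 5 + 18\right)\right) + O{\left(7 \right)} = \left(0 + \left(\left(-28\right) 5 + 18\right)\right) - 47 = \left(0 + \left(-140 + 18\right)\right) - 47 = \left(0 - 122\right) - 47 = -122 - 47 = -169$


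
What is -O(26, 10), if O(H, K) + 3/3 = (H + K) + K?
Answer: -45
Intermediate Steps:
O(H, K) = -1 + H + 2*K (O(H, K) = -1 + ((H + K) + K) = -1 + (H + 2*K) = -1 + H + 2*K)
-O(26, 10) = -(-1 + 26 + 2*10) = -(-1 + 26 + 20) = -1*45 = -45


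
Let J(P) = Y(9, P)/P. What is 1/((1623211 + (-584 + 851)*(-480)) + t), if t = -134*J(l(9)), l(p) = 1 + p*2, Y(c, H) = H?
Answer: 1/1494917 ≈ 6.6893e-7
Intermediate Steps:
l(p) = 1 + 2*p
J(P) = 1 (J(P) = P/P = 1)
t = -134 (t = -134*1 = -134)
1/((1623211 + (-584 + 851)*(-480)) + t) = 1/((1623211 + (-584 + 851)*(-480)) - 134) = 1/((1623211 + 267*(-480)) - 134) = 1/((1623211 - 128160) - 134) = 1/(1495051 - 134) = 1/1494917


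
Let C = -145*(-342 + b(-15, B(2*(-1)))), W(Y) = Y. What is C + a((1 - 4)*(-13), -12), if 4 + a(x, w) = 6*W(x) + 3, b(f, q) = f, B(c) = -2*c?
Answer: 51998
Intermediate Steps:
a(x, w) = -1 + 6*x (a(x, w) = -4 + (6*x + 3) = -4 + (3 + 6*x) = -1 + 6*x)
C = 51765 (C = -145*(-342 - 15) = -145*(-357) = 51765)
C + a((1 - 4)*(-13), -12) = 51765 + (-1 + 6*((1 - 4)*(-13))) = 51765 + (-1 + 6*(-3*(-13))) = 51765 + (-1 + 6*39) = 51765 + (-1 + 234) = 51765 + 233 = 51998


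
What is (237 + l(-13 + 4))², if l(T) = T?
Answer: 51984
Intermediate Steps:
(237 + l(-13 + 4))² = (237 + (-13 + 4))² = (237 - 9)² = 228² = 51984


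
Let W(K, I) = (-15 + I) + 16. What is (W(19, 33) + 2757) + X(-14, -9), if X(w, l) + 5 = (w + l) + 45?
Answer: 2808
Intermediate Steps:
X(w, l) = 40 + l + w (X(w, l) = -5 + ((w + l) + 45) = -5 + ((l + w) + 45) = -5 + (45 + l + w) = 40 + l + w)
W(K, I) = 1 + I
(W(19, 33) + 2757) + X(-14, -9) = ((1 + 33) + 2757) + (40 - 9 - 14) = (34 + 2757) + 17 = 2791 + 17 = 2808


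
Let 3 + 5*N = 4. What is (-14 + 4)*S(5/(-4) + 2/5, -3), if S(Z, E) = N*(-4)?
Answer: 8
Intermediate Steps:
N = 1/5 (N = -3/5 + (1/5)*4 = -3/5 + 4/5 = 1/5 ≈ 0.20000)
S(Z, E) = -4/5 (S(Z, E) = (1/5)*(-4) = -4/5)
(-14 + 4)*S(5/(-4) + 2/5, -3) = (-14 + 4)*(-4/5) = -10*(-4/5) = 8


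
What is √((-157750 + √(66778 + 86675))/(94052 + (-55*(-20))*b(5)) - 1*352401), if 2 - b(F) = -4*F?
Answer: √(-1231957637349526 + 29563*√153453)/59126 ≈ 593.63*I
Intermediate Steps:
b(F) = 2 + 4*F (b(F) = 2 - (-4)*F = 2 + 4*F)
√((-157750 + √(66778 + 86675))/(94052 + (-55*(-20))*b(5)) - 1*352401) = √((-157750 + √(66778 + 86675))/(94052 + (-55*(-20))*(2 + 4*5)) - 1*352401) = √((-157750 + √153453)/(94052 + 1100*(2 + 20)) - 352401) = √((-157750 + √153453)/(94052 + 1100*22) - 352401) = √((-157750 + √153453)/(94052 + 24200) - 352401) = √((-157750 + √153453)/118252 - 352401) = √((-157750 + √153453)*(1/118252) - 352401) = √((-78875/59126 + √153453/118252) - 352401) = √(-20836140401/59126 + √153453/118252)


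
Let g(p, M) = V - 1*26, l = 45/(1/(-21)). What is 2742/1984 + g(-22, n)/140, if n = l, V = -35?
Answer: 32857/34720 ≈ 0.94634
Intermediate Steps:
l = -945 (l = 45/(-1/21) = 45*(-21) = -945)
n = -945
g(p, M) = -61 (g(p, M) = -35 - 1*26 = -35 - 26 = -61)
2742/1984 + g(-22, n)/140 = 2742/1984 - 61/140 = 2742*(1/1984) - 61*1/140 = 1371/992 - 61/140 = 32857/34720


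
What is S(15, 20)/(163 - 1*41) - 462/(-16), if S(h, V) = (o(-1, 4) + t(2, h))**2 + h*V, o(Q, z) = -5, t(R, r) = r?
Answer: 15691/488 ≈ 32.154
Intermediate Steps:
S(h, V) = (-5 + h)**2 + V*h (S(h, V) = (-5 + h)**2 + h*V = (-5 + h)**2 + V*h)
S(15, 20)/(163 - 1*41) - 462/(-16) = ((-5 + 15)**2 + 20*15)/(163 - 1*41) - 462/(-16) = (10**2 + 300)/(163 - 41) - 462*(-1/16) = (100 + 300)/122 + 231/8 = 400*(1/122) + 231/8 = 200/61 + 231/8 = 15691/488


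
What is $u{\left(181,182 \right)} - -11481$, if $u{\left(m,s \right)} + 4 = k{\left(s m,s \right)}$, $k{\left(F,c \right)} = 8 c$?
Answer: $12933$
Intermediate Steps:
$u{\left(m,s \right)} = -4 + 8 s$
$u{\left(181,182 \right)} - -11481 = \left(-4 + 8 \cdot 182\right) - -11481 = \left(-4 + 1456\right) + 11481 = 1452 + 11481 = 12933$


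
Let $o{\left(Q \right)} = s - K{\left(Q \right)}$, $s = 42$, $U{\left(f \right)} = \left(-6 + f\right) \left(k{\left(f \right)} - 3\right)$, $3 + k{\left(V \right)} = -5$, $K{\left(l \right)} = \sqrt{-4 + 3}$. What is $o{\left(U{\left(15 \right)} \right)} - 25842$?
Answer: $-25800 - i \approx -25800.0 - 1.0 i$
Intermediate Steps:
$K{\left(l \right)} = i$ ($K{\left(l \right)} = \sqrt{-1} = i$)
$k{\left(V \right)} = -8$ ($k{\left(V \right)} = -3 - 5 = -8$)
$U{\left(f \right)} = 66 - 11 f$ ($U{\left(f \right)} = \left(-6 + f\right) \left(-8 - 3\right) = \left(-6 + f\right) \left(-11\right) = 66 - 11 f$)
$o{\left(Q \right)} = 42 - i$
$o{\left(U{\left(15 \right)} \right)} - 25842 = \left(42 - i\right) - 25842 = -25800 - i$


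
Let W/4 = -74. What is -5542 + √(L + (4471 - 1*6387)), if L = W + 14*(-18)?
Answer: -5542 + 4*I*√154 ≈ -5542.0 + 49.639*I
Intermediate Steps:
W = -296 (W = 4*(-74) = -296)
L = -548 (L = -296 + 14*(-18) = -296 - 252 = -548)
-5542 + √(L + (4471 - 1*6387)) = -5542 + √(-548 + (4471 - 1*6387)) = -5542 + √(-548 + (4471 - 6387)) = -5542 + √(-548 - 1916) = -5542 + √(-2464) = -5542 + 4*I*√154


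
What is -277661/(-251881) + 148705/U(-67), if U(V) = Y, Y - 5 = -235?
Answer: -7478420415/11586526 ≈ -645.44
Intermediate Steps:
Y = -230 (Y = 5 - 235 = -230)
U(V) = -230
-277661/(-251881) + 148705/U(-67) = -277661/(-251881) + 148705/(-230) = -277661*(-1/251881) + 148705*(-1/230) = 277661/251881 - 29741/46 = -7478420415/11586526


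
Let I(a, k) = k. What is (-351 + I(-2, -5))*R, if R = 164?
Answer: -58384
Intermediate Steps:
(-351 + I(-2, -5))*R = (-351 - 5)*164 = -356*164 = -58384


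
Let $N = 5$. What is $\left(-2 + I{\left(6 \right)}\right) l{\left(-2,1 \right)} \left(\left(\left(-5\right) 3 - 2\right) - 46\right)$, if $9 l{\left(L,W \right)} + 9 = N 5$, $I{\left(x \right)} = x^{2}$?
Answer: $-3808$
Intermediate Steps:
$l{\left(L,W \right)} = \frac{16}{9}$ ($l{\left(L,W \right)} = -1 + \frac{5 \cdot 5}{9} = -1 + \frac{1}{9} \cdot 25 = -1 + \frac{25}{9} = \frac{16}{9}$)
$\left(-2 + I{\left(6 \right)}\right) l{\left(-2,1 \right)} \left(\left(\left(-5\right) 3 - 2\right) - 46\right) = \left(-2 + 6^{2}\right) \frac{16}{9} \left(\left(\left(-5\right) 3 - 2\right) - 46\right) = \left(-2 + 36\right) \frac{16}{9} \left(\left(-15 - 2\right) - 46\right) = 34 \cdot \frac{16}{9} \left(-17 - 46\right) = \frac{544}{9} \left(-63\right) = -3808$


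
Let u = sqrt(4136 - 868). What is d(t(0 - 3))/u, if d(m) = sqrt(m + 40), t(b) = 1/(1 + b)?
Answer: sqrt(129086)/3268 ≈ 0.10994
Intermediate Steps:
d(m) = sqrt(40 + m)
u = 2*sqrt(817) (u = sqrt(3268) = 2*sqrt(817) ≈ 57.166)
d(t(0 - 3))/u = sqrt(40 + 1/(1 + (0 - 3)))/((2*sqrt(817))) = sqrt(40 + 1/(1 - 3))*(sqrt(817)/1634) = sqrt(40 + 1/(-2))*(sqrt(817)/1634) = sqrt(40 - 1/2)*(sqrt(817)/1634) = sqrt(79/2)*(sqrt(817)/1634) = (sqrt(158)/2)*(sqrt(817)/1634) = sqrt(129086)/3268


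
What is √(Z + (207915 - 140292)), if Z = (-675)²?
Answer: 4*√32703 ≈ 723.36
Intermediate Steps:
Z = 455625
√(Z + (207915 - 140292)) = √(455625 + (207915 - 140292)) = √(455625 + 67623) = √523248 = 4*√32703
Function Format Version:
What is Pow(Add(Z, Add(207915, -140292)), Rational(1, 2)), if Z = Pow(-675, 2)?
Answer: Mul(4, Pow(32703, Rational(1, 2))) ≈ 723.36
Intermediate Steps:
Z = 455625
Pow(Add(Z, Add(207915, -140292)), Rational(1, 2)) = Pow(Add(455625, Add(207915, -140292)), Rational(1, 2)) = Pow(Add(455625, 67623), Rational(1, 2)) = Pow(523248, Rational(1, 2)) = Mul(4, Pow(32703, Rational(1, 2)))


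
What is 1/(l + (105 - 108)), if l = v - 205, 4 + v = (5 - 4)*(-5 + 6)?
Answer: -1/211 ≈ -0.0047393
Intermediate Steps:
v = -3 (v = -4 + (5 - 4)*(-5 + 6) = -4 + 1*1 = -4 + 1 = -3)
l = -208 (l = -3 - 205 = -208)
1/(l + (105 - 108)) = 1/(-208 + (105 - 108)) = 1/(-208 - 3) = 1/(-211) = -1/211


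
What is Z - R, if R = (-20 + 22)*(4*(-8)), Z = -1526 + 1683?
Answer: 221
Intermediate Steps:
Z = 157
R = -64 (R = 2*(-32) = -64)
Z - R = 157 - 1*(-64) = 157 + 64 = 221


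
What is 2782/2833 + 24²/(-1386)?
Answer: 123558/218141 ≈ 0.56641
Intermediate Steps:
2782/2833 + 24²/(-1386) = 2782*(1/2833) + 576*(-1/1386) = 2782/2833 - 32/77 = 123558/218141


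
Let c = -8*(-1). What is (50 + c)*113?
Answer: 6554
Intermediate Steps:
c = 8
(50 + c)*113 = (50 + 8)*113 = 58*113 = 6554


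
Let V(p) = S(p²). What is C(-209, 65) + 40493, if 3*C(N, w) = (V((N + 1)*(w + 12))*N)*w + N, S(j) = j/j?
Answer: 35895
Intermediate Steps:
S(j) = 1
V(p) = 1
C(N, w) = N/3 + N*w/3 (C(N, w) = ((1*N)*w + N)/3 = (N*w + N)/3 = (N + N*w)/3 = N/3 + N*w/3)
C(-209, 65) + 40493 = (⅓)*(-209)*(1 + 65) + 40493 = (⅓)*(-209)*66 + 40493 = -4598 + 40493 = 35895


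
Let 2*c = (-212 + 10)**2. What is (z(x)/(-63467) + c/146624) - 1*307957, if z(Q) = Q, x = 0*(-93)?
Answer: -22576933383/73312 ≈ -3.0796e+5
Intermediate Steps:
x = 0
c = 20402 (c = (-212 + 10)**2/2 = (1/2)*(-202)**2 = (1/2)*40804 = 20402)
(z(x)/(-63467) + c/146624) - 1*307957 = (0/(-63467) + 20402/146624) - 1*307957 = (0*(-1/63467) + 20402*(1/146624)) - 307957 = (0 + 10201/73312) - 307957 = 10201/73312 - 307957 = -22576933383/73312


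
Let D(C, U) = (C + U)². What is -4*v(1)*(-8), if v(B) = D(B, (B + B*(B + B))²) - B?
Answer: 3168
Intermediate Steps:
v(B) = (B + (B + 2*B²)²)² - B (v(B) = (B + (B + B*(B + B))²)² - B = (B + (B + B*(2*B))²)² - B = (B + (B + 2*B²)²)² - B)
-4*v(1)*(-8) = -4*(-1 + 1*(1 + 1*(1 + 2*1)²)²)*(-8) = -4*(-1 + 1*(1 + 1*(1 + 2)²)²)*(-8) = -4*(-1 + 1*(1 + 1*3²)²)*(-8) = -4*(-1 + 1*(1 + 1*9)²)*(-8) = -4*(-1 + 1*(1 + 9)²)*(-8) = -4*(-1 + 1*10²)*(-8) = -4*(-1 + 1*100)*(-8) = -4*(-1 + 100)*(-8) = -4*99*(-8) = -396*(-8) = 3168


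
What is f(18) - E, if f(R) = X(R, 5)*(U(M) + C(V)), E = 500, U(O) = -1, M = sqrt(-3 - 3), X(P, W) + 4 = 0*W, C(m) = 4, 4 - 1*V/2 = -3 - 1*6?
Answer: -512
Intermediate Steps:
V = 26 (V = 8 - 2*(-3 - 1*6) = 8 - 2*(-3 - 6) = 8 - 2*(-9) = 8 + 18 = 26)
X(P, W) = -4 (X(P, W) = -4 + 0*W = -4 + 0 = -4)
M = I*sqrt(6) (M = sqrt(-6) = I*sqrt(6) ≈ 2.4495*I)
f(R) = -12 (f(R) = -4*(-1 + 4) = -4*3 = -12)
f(18) - E = -12 - 1*500 = -12 - 500 = -512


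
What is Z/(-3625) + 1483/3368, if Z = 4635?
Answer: -2046961/2441800 ≈ -0.83830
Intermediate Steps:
Z/(-3625) + 1483/3368 = 4635/(-3625) + 1483/3368 = 4635*(-1/3625) + 1483*(1/3368) = -927/725 + 1483/3368 = -2046961/2441800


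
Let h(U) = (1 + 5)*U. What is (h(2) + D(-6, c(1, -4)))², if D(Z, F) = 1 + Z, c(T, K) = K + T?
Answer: 49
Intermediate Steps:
h(U) = 6*U
(h(2) + D(-6, c(1, -4)))² = (6*2 + (1 - 6))² = (12 - 5)² = 7² = 49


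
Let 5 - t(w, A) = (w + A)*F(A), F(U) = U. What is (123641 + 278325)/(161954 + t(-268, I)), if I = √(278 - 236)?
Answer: 9297875546/3744871183 - 107726888*√42/26214098281 ≈ 2.4562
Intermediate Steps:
I = √42 ≈ 6.4807
t(w, A) = 5 - A*(A + w) (t(w, A) = 5 - (w + A)*A = 5 - (A + w)*A = 5 - A*(A + w))
(123641 + 278325)/(161954 + t(-268, I)) = (123641 + 278325)/(161954 + (5 - (√42)² - 1*√42*(-268))) = 401966/(161954 + (5 - 1*42 + 268*√42)) = 401966/(161954 + (5 - 42 + 268*√42)) = 401966/(161954 + (-37 + 268*√42)) = 401966/(161917 + 268*√42)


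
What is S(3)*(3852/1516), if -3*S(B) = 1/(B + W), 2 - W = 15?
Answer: 321/3790 ≈ 0.084697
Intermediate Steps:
W = -13 (W = 2 - 1*15 = 2 - 15 = -13)
S(B) = -1/(3*(-13 + B)) (S(B) = -1/(3*(B - 13)) = -1/(3*(-13 + B)))
S(3)*(3852/1516) = (-1/(-39 + 3*3))*(3852/1516) = (-1/(-39 + 9))*(3852*(1/1516)) = -1/(-30)*(963/379) = -1*(-1/30)*(963/379) = (1/30)*(963/379) = 321/3790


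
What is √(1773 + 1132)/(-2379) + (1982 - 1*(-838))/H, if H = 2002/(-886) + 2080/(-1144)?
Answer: -13741860/19871 - √2905/2379 ≈ -691.58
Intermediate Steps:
H = -19871/4873 (H = 2002*(-1/886) + 2080*(-1/1144) = -1001/443 - 20/11 = -19871/4873 ≈ -4.0778)
√(1773 + 1132)/(-2379) + (1982 - 1*(-838))/H = √(1773 + 1132)/(-2379) + (1982 - 1*(-838))/(-19871/4873) = √2905*(-1/2379) + (1982 + 838)*(-4873/19871) = -√2905/2379 + 2820*(-4873/19871) = -√2905/2379 - 13741860/19871 = -13741860/19871 - √2905/2379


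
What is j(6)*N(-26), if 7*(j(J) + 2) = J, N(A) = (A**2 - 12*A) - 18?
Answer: -7760/7 ≈ -1108.6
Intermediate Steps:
N(A) = -18 + A**2 - 12*A
j(J) = -2 + J/7
j(6)*N(-26) = (-2 + (1/7)*6)*(-18 + (-26)**2 - 12*(-26)) = (-2 + 6/7)*(-18 + 676 + 312) = -8/7*970 = -7760/7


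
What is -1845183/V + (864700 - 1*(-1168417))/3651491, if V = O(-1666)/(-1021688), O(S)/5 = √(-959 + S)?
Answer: 2033117/3651491 - 628400442968*I*√105/875 ≈ 0.55679 - 7.3591e+9*I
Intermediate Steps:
O(S) = 5*√(-959 + S)
V = -25*I*√105/1021688 (V = (5*√(-959 - 1666))/(-1021688) = (5*√(-2625))*(-1/1021688) = (5*(5*I*√105))*(-1/1021688) = (25*I*√105)*(-1/1021688) = -25*I*√105/1021688 ≈ -0.00025074*I)
-1845183/V + (864700 - 1*(-1168417))/3651491 = -1845183*1021688*I*√105/2625 + (864700 - 1*(-1168417))/3651491 = -628400442968*I*√105/875 + (864700 + 1168417)*(1/3651491) = -628400442968*I*√105/875 + 2033117*(1/3651491) = -628400442968*I*√105/875 + 2033117/3651491 = 2033117/3651491 - 628400442968*I*√105/875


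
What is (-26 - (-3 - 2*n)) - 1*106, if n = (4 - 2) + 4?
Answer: -117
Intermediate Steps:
n = 6 (n = 2 + 4 = 6)
(-26 - (-3 - 2*n)) - 1*106 = (-26 - (-3 - 2*6)) - 1*106 = (-26 - (-3 - 12)) - 106 = (-26 - 1*(-15)) - 106 = (-26 + 15) - 106 = -11 - 106 = -117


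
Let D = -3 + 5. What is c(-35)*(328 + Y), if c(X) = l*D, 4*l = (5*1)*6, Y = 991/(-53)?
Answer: 245895/53 ≈ 4639.5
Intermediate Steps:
Y = -991/53 (Y = 991*(-1/53) = -991/53 ≈ -18.698)
l = 15/2 (l = ((5*1)*6)/4 = (5*6)/4 = (¼)*30 = 15/2 ≈ 7.5000)
D = 2
c(X) = 15 (c(X) = (15/2)*2 = 15)
c(-35)*(328 + Y) = 15*(328 - 991/53) = 15*(16393/53) = 245895/53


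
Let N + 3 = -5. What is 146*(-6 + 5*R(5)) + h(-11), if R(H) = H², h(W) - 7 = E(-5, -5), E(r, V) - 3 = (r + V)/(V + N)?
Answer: 226002/13 ≈ 17385.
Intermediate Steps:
N = -8 (N = -3 - 5 = -8)
E(r, V) = 3 + (V + r)/(-8 + V) (E(r, V) = 3 + (r + V)/(V - 8) = 3 + (V + r)/(-8 + V))
h(W) = 140/13 (h(W) = 7 + (-24 - 5 + 4*(-5))/(-8 - 5) = 7 + (-24 - 5 - 20)/(-13) = 7 - 1/13*(-49) = 7 + 49/13 = 140/13)
146*(-6 + 5*R(5)) + h(-11) = 146*(-6 + 5*5²) + 140/13 = 146*(-6 + 5*25) + 140/13 = 146*(-6 + 125) + 140/13 = 146*119 + 140/13 = 17374 + 140/13 = 226002/13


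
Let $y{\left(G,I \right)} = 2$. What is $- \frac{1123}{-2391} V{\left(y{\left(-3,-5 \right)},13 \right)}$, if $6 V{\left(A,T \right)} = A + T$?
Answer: $\frac{5615}{4782} \approx 1.1742$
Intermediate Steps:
$V{\left(A,T \right)} = \frac{A}{6} + \frac{T}{6}$ ($V{\left(A,T \right)} = \frac{A + T}{6} = \frac{A}{6} + \frac{T}{6}$)
$- \frac{1123}{-2391} V{\left(y{\left(-3,-5 \right)},13 \right)} = - \frac{1123}{-2391} \left(\frac{1}{6} \cdot 2 + \frac{1}{6} \cdot 13\right) = \left(-1123\right) \left(- \frac{1}{2391}\right) \left(\frac{1}{3} + \frac{13}{6}\right) = \frac{1123}{2391} \cdot \frac{5}{2} = \frac{5615}{4782}$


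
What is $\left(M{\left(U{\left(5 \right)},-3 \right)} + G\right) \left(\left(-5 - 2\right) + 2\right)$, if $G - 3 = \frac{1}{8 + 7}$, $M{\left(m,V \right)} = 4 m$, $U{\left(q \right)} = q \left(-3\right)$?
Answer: $\frac{854}{3} \approx 284.67$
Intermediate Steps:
$U{\left(q \right)} = - 3 q$
$G = \frac{46}{15}$ ($G = 3 + \frac{1}{8 + 7} = 3 + \frac{1}{15} = \frac{46}{15} \approx 3.0667$)
$\left(M{\left(U{\left(5 \right)},-3 \right)} + G\right) \left(\left(-5 - 2\right) + 2\right) = \left(4 \left(\left(-3\right) 5\right) + \frac{46}{15}\right) \left(\left(-5 - 2\right) + 2\right) = \left(4 \left(-15\right) + \frac{46}{15}\right) \left(-7 + 2\right) = \left(-60 + \frac{46}{15}\right) \left(-5\right) = \left(- \frac{854}{15}\right) \left(-5\right) = \frac{854}{3}$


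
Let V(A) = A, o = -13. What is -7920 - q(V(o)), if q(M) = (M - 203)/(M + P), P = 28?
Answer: -39528/5 ≈ -7905.6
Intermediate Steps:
q(M) = (-203 + M)/(28 + M) (q(M) = (M - 203)/(M + 28) = (-203 + M)/(28 + M))
-7920 - q(V(o)) = -7920 - (-203 - 13)/(28 - 13) = -7920 - (-216)/15 = -7920 - 1*(-72/5) = -7920 + 72/5 = -39528/5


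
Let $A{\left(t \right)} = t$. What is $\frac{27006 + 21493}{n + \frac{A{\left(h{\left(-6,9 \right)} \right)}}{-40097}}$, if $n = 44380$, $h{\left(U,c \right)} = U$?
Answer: $\frac{1944664403}{1779504866} \approx 1.0928$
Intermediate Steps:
$\frac{27006 + 21493}{n + \frac{A{\left(h{\left(-6,9 \right)} \right)}}{-40097}} = \frac{27006 + 21493}{44380 - \frac{6}{-40097}} = \frac{48499}{44380 - - \frac{6}{40097}} = \frac{48499}{44380 + \frac{6}{40097}} = \frac{48499}{\frac{1779504866}{40097}} = 48499 \cdot \frac{40097}{1779504866} = \frac{1944664403}{1779504866}$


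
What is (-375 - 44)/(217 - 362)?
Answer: 419/145 ≈ 2.8897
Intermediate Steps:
(-375 - 44)/(217 - 362) = -419/(-145) = -419*(-1/145) = 419/145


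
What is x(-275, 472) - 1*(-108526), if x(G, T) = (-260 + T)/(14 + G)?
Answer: 28325074/261 ≈ 1.0853e+5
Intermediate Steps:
x(G, T) = (-260 + T)/(14 + G)
x(-275, 472) - 1*(-108526) = (-260 + 472)/(14 - 275) - 1*(-108526) = 212/(-261) + 108526 = -1/261*212 + 108526 = -212/261 + 108526 = 28325074/261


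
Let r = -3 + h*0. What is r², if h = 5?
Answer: 9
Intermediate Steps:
r = -3 (r = -3 + 5*0 = -3 + 0 = -3)
r² = (-3)² = 9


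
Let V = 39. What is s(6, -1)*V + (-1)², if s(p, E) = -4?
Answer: -155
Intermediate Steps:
s(6, -1)*V + (-1)² = -4*39 + (-1)² = -156 + 1 = -155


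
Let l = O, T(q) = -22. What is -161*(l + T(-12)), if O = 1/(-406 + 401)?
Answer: 17871/5 ≈ 3574.2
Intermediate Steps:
O = -⅕ (O = 1/(-5) = -⅕ ≈ -0.20000)
l = -⅕ ≈ -0.20000
-161*(l + T(-12)) = -161*(-⅕ - 22) = -161*(-111/5) = 17871/5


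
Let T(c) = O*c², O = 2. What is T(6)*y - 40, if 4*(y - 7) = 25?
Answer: 914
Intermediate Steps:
y = 53/4 (y = 7 + (¼)*25 = 7 + 25/4 = 53/4 ≈ 13.250)
T(c) = 2*c²
T(6)*y - 40 = (2*6²)*(53/4) - 40 = (2*36)*(53/4) - 40 = 72*(53/4) - 40 = 954 - 40 = 914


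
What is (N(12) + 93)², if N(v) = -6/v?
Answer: 34225/4 ≈ 8556.3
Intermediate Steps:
(N(12) + 93)² = (-6/12 + 93)² = (-6*1/12 + 93)² = (-½ + 93)² = (185/2)² = 34225/4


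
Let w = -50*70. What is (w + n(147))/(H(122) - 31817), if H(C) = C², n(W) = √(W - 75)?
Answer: 500/2419 - 6*√2/16933 ≈ 0.20620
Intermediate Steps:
n(W) = √(-75 + W)
w = -3500
(w + n(147))/(H(122) - 31817) = (-3500 + √(-75 + 147))/(122² - 31817) = (-3500 + √72)/(14884 - 31817) = (-3500 + 6*√2)/(-16933) = (-3500 + 6*√2)*(-1/16933) = 500/2419 - 6*√2/16933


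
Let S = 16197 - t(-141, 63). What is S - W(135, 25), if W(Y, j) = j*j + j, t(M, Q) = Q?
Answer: 15484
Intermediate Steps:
W(Y, j) = j + j² (W(Y, j) = j² + j = j + j²)
S = 16134 (S = 16197 - 1*63 = 16197 - 63 = 16134)
S - W(135, 25) = 16134 - 25*(1 + 25) = 16134 - 25*26 = 16134 - 1*650 = 16134 - 650 = 15484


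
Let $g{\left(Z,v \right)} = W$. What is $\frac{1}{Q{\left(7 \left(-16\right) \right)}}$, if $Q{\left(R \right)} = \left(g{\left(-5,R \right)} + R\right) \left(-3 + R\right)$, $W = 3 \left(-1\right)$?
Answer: $\frac{1}{13225} \approx 7.5614 \cdot 10^{-5}$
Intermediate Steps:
$W = -3$
$g{\left(Z,v \right)} = -3$
$Q{\left(R \right)} = \left(-3 + R\right)^{2}$ ($Q{\left(R \right)} = \left(-3 + R\right) \left(-3 + R\right) = \left(-3 + R\right)^{2}$)
$\frac{1}{Q{\left(7 \left(-16\right) \right)}} = \frac{1}{9 + \left(7 \left(-16\right)\right)^{2} - 6 \cdot 7 \left(-16\right)} = \frac{1}{9 + \left(-112\right)^{2} - -672} = \frac{1}{9 + 12544 + 672} = \frac{1}{13225}$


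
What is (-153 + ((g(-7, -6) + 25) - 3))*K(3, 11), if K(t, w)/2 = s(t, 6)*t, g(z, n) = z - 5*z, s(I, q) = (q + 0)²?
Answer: -22248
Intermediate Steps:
s(I, q) = q²
g(z, n) = -4*z
K(t, w) = 72*t (K(t, w) = 2*(6²*t) = 2*(36*t) = 72*t)
(-153 + ((g(-7, -6) + 25) - 3))*K(3, 11) = (-153 + ((-4*(-7) + 25) - 3))*(72*3) = (-153 + ((28 + 25) - 3))*216 = (-153 + (53 - 3))*216 = (-153 + 50)*216 = -103*216 = -22248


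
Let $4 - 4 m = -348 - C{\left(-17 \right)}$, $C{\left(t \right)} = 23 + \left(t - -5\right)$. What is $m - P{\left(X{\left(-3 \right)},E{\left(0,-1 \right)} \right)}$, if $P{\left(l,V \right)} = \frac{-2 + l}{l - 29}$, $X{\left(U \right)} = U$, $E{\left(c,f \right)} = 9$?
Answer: $\frac{2899}{32} \approx 90.594$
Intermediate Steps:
$C{\left(t \right)} = 28 + t$ ($C{\left(t \right)} = 23 + \left(t + 5\right) = 23 + \left(5 + t\right) = 28 + t$)
$P{\left(l,V \right)} = \frac{-2 + l}{-29 + l}$
$m = \frac{363}{4}$ ($m = 1 - \frac{-348 - \left(28 - 17\right)}{4} = 1 - \frac{-348 - 11}{4} = 1 - - \frac{359}{4} = 1 + \frac{359}{4} = \frac{363}{4} \approx 90.75$)
$m - P{\left(X{\left(-3 \right)},E{\left(0,-1 \right)} \right)} = \frac{363}{4} - \frac{-2 - 3}{-29 - 3} = \frac{363}{4} - \frac{1}{-32} \left(-5\right) = \frac{363}{4} - \left(- \frac{1}{32}\right) \left(-5\right) = \frac{363}{4} - \frac{5}{32} = \frac{2899}{32}$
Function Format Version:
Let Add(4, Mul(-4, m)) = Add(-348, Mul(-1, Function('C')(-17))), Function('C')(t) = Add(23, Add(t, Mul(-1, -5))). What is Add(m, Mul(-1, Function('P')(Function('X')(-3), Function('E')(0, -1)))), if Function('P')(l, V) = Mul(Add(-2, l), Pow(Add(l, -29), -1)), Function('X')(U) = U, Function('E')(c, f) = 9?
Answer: Rational(2899, 32) ≈ 90.594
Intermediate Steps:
Function('C')(t) = Add(28, t) (Function('C')(t) = Add(23, Add(t, 5)) = Add(23, Add(5, t)) = Add(28, t))
Function('P')(l, V) = Mul(Pow(Add(-29, l), -1), Add(-2, l)) (Function('P')(l, V) = Mul(Add(-2, l), Pow(Add(-29, l), -1)) = Mul(Pow(Add(-29, l), -1), Add(-2, l)))
m = Rational(363, 4) (m = Add(1, Mul(Rational(-1, 4), Add(-348, Mul(-1, Add(28, -17))))) = Add(1, Mul(Rational(-1, 4), Add(-348, Mul(-1, 11)))) = Add(1, Mul(Rational(-1, 4), Add(-348, -11))) = Add(1, Mul(Rational(-1, 4), -359)) = Add(1, Rational(359, 4)) = Rational(363, 4) ≈ 90.750)
Add(m, Mul(-1, Function('P')(Function('X')(-3), Function('E')(0, -1)))) = Add(Rational(363, 4), Mul(-1, Mul(Pow(Add(-29, -3), -1), Add(-2, -3)))) = Add(Rational(363, 4), Mul(-1, Mul(Pow(-32, -1), -5))) = Add(Rational(363, 4), Mul(-1, Mul(Rational(-1, 32), -5))) = Add(Rational(363, 4), Mul(-1, Rational(5, 32))) = Add(Rational(363, 4), Rational(-5, 32)) = Rational(2899, 32)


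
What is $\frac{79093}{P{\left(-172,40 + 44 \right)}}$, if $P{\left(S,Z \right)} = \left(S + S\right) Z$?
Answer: $- \frac{11299}{4128} \approx -2.7372$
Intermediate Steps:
$P{\left(S,Z \right)} = 2 S Z$
$\frac{79093}{P{\left(-172,40 + 44 \right)}} = \frac{79093}{2 \left(-172\right) \left(40 + 44\right)} = \frac{79093}{2 \left(-172\right) 84} = \frac{79093}{-28896} = 79093 \left(- \frac{1}{28896}\right) = - \frac{11299}{4128}$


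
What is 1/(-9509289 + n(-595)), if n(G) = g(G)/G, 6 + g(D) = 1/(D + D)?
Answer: -708050/6733052069309 ≈ -1.0516e-7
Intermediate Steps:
g(D) = -6 + 1/(2*D) (g(D) = -6 + 1/(D + D) = -6 + 1/(2*D))
n(G) = (-6 + 1/(2*G))/G
1/(-9509289 + n(-595)) = 1/(-9509289 + (½)*(1 - 12*(-595))/(-595)²) = 1/(-9509289 + (½)*(1/354025)*(1 + 7140)) = 1/(-9509289 + (½)*(1/354025)*7141) = 1/(-9509289 + 7141/708050) = 1/(-6733052069309/708050) = -708050/6733052069309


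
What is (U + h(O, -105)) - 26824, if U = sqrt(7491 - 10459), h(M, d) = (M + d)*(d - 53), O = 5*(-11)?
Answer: -1544 + 2*I*sqrt(742) ≈ -1544.0 + 54.479*I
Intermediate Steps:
O = -55
h(M, d) = (-53 + d)*(M + d) (h(M, d) = (M + d)*(-53 + d) = (-53 + d)*(M + d))
U = 2*I*sqrt(742) (U = sqrt(-2968) = 2*I*sqrt(742) ≈ 54.479*I)
(U + h(O, -105)) - 26824 = (2*I*sqrt(742) + ((-105)**2 - 53*(-55) - 53*(-105) - 55*(-105))) - 26824 = (2*I*sqrt(742) + (11025 + 2915 + 5565 + 5775)) - 26824 = (2*I*sqrt(742) + 25280) - 26824 = (25280 + 2*I*sqrt(742)) - 26824 = -1544 + 2*I*sqrt(742)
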